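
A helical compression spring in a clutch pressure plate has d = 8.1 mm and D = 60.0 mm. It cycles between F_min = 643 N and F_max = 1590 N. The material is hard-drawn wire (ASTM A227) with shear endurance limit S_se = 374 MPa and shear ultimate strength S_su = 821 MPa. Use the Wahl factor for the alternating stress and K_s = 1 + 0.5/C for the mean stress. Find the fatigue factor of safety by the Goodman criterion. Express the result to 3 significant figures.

1.17

C = D/d = 60.0/8.1 = 7.4074; K_W = (4C−1)/(4C−4)+0.615/C = 1.2001; K_s = 1+0.5/C = 1.0675
F_a = (F_max−F_min)/2 = 473.5 N; F_m = (F_max+F_min)/2 = 1116.5 N
τ_a = K_W·8F_aD/(πd³) = 1.2001 × 136.13 = 163.37 MPa
τ_m = K_s·8F_mD/(πd³) = 1.0675 × 320.99 = 342.66 MPa
Goodman: 1/n_f = τ_a/S_se + τ_m/S_su = 163.37/374 + 342.66/821 = 0.43681 + 0.41737 = 0.85418
n_f = 1/0.85418 = 1.171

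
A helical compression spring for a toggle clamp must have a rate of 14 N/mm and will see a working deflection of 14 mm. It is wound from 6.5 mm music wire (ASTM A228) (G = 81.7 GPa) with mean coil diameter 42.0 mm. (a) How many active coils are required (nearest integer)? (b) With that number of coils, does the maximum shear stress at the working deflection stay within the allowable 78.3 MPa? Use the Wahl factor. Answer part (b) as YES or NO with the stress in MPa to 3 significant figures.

(a) 18 coils; (b) NO, τ_max = 91.9 MPa

N_a = Gd⁴/(8D³k) = (81.7×10³)(6.5⁴)/(8·42.0³·14) = 17.58 → N_a = 18
Actual rate k = Gd⁴/(8D³·18) = 13.67 N/mm
Working load F = kδ = 13.67·14 = 191.38 N
C = 42.0/6.5 = 6.4615; K_W = (4C−1)/(4C−4)+0.615/C = 1.2325
τ_max = K_W·8FD/(πd³) = 1.2325·74.532 = 91.861 MPa
τ_max > 78.3 MPa → exceeds allowable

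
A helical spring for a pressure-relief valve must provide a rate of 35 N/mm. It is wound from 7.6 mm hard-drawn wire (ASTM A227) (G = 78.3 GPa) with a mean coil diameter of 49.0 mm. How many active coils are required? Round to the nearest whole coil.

8

N_a = Gd⁴/(8D³k) = (78.3×10³ × 7.6⁴)/(8 × 49.0³ × 35)
    = 2.61226e+08 / 3.29417e+07 = 7.93 → 8 coils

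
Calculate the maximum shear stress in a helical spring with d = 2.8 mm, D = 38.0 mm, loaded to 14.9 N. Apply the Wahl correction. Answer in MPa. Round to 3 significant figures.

Spring index C = D/d = 38.0/2.8 = 13.5714
K_W = (4C−1)/(4C−4) + 0.615/C = 53.286/50.286 + 0.0453 = 1.1050
τ₀ = 8FD/(πd³) = 8·14.9·38.0/(π·2.8³) = 4529.6/68.964 = 65.68 MPa
τ_max = K·τ₀ = 1.1050 × 65.68 = 72.575 MPa

72.6 MPa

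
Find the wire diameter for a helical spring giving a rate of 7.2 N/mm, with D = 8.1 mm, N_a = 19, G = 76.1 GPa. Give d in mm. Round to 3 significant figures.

1.66 mm

d = (8D³N_a·k / G)^(1/4) = (8·8.1³·19·7.2 / (76.1×10³))^0.25
  = (7.6427)^0.25 = 1.6627 mm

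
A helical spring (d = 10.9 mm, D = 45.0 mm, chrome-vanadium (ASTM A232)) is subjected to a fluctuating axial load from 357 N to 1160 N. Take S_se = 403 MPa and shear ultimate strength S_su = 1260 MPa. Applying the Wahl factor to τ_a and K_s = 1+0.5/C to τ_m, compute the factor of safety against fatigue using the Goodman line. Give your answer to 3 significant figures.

C = D/d = 45.0/10.9 = 4.1284; K_W = (4C−1)/(4C−4)+0.615/C = 1.3887; K_s = 1+0.5/C = 1.1211
F_a = (F_max−F_min)/2 = 401.5 N; F_m = (F_max+F_min)/2 = 758.5 N
τ_a = K_W·8F_aD/(πd³) = 1.3887 × 35.527 = 49.336 MPa
τ_m = K_s·8F_mD/(πd³) = 1.1211 × 67.116 = 75.245 MPa
Goodman: 1/n_f = τ_a/S_se + τ_m/S_su = 49.336/403 + 75.245/1260 = 0.12242 + 0.05972 = 0.18214
n_f = 1/0.18214 = 5.49

5.49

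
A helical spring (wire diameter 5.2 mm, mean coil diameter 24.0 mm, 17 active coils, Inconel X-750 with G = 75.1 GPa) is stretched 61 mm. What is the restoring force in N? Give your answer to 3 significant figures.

1780 N

k = Gd⁴/(8D³N_a) = (75.1×10³)(5.2⁴)/(8·24.0³·17) = 29.207 N/mm
F = k·δ = 29.207 × 61 = 1781.6 N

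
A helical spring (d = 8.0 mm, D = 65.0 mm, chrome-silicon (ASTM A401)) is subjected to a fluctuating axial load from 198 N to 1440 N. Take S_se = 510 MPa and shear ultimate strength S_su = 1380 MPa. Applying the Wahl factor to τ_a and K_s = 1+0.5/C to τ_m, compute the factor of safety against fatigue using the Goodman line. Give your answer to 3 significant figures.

1.50

C = D/d = 65.0/8.0 = 8.1250; K_W = (4C−1)/(4C−4)+0.615/C = 1.1810; K_s = 1+0.5/C = 1.0615
F_a = (F_max−F_min)/2 = 621 N; F_m = (F_max+F_min)/2 = 819 N
τ_a = K_W·8F_aD/(πd³) = 1.1810 × 200.76 = 237.09 MPa
τ_m = K_s·8F_mD/(πd³) = 1.0615 × 264.77 = 281.06 MPa
Goodman: 1/n_f = τ_a/S_se + τ_m/S_su = 237.09/510 + 281.06/1380 = 0.46488 + 0.20367 = 0.66855
n_f = 1/0.66855 = 1.496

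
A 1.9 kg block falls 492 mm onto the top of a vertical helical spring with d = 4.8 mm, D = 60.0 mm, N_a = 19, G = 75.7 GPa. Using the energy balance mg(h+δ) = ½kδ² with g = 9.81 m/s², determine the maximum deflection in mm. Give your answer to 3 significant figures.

k = Gd⁴/(8D³N_a) = (75.7×10³)(4.8⁴)/(8·60.0³·19) = 1.2239 N/mm
W = mg = 1.9 × 9.81 = 18.639 N
½kδ² − Wδ − Wh = 0 → δ = (W + √(W² + 2kWh))/k
δ = (18.639 + √(347.41 + 22448.2))/1.2239 = (18.639 + 150.98)/1.2239 = 138.59 mm

139 mm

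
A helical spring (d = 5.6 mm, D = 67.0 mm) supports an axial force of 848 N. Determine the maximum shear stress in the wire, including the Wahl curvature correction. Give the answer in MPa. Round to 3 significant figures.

Spring index C = D/d = 67.0/5.6 = 11.9643
K_W = (4C−1)/(4C−4) + 0.615/C = 46.857/43.857 + 0.0514 = 1.1198
τ₀ = 8FD/(πd³) = 8·848·67.0/(π·5.6³) = 454528/551.71 = 823.85 MPa
τ_max = K·τ₀ = 1.1198 × 823.85 = 922.55 MPa

923 MPa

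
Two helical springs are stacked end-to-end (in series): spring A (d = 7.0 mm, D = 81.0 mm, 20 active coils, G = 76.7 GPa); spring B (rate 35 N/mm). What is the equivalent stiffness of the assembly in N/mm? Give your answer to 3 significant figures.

2.04 N/mm

k_A = Gd⁴/(8D³N_a) = (76.7×10³)(7.0⁴)/(8·81.0³·20) = 2.1658 N/mm
Series: 1/k_eq = 1/2.1658 + 1/35 = 0.4903; k_eq = 2.0396 N/mm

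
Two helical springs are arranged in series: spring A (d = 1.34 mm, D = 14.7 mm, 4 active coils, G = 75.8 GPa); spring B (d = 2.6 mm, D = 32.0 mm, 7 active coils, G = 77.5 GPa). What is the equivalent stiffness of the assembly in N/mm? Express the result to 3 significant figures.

k_A = Gd⁴/(8D³N_a) = (75.8×10³)(1.34⁴)/(8·14.7³·4) = 2.4043 N/mm
k_B = Gd⁴/(8D³N_a) = (77.5×10³)(2.6⁴)/(8·32.0³·7) = 1.93 N/mm
Series: 1/k_eq = 1/2.4043 + 1/1.93 = 0.93406; k_eq = 1.0706 N/mm

1.07 N/mm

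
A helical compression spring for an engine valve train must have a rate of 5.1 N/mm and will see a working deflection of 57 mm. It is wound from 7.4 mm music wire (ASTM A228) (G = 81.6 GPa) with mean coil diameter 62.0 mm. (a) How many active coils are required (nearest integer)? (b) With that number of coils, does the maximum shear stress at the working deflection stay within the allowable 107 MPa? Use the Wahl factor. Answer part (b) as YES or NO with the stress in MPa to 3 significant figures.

(a) 25 coils; (b) NO, τ_max = 134 MPa

N_a = Gd⁴/(8D³k) = (81.6×10³)(7.4⁴)/(8·62.0³·5.1) = 25.16 → N_a = 25
Actual rate k = Gd⁴/(8D³·25) = 5.1335 N/mm
Working load F = kδ = 5.1335·57 = 292.61 N
C = 62.0/7.4 = 8.3784; K_W = (4C−1)/(4C−4)+0.615/C = 1.1751
τ_max = K_W·8FD/(πd³) = 1.1751·114 = 133.96 MPa
τ_max > 107 MPa → exceeds allowable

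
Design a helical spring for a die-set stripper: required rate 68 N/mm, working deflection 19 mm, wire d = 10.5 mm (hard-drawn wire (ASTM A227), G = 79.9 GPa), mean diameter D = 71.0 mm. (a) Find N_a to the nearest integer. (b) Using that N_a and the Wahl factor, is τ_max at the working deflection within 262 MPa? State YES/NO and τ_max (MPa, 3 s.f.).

(a) 5 coils; (b) YES, τ_max = 246 MPa

N_a = Gd⁴/(8D³k) = (79.9×10³)(10.5⁴)/(8·71.0³·68) = 4.988 → N_a = 5
Actual rate k = Gd⁴/(8D³·5) = 67.837 N/mm
Working load F = kδ = 67.837·19 = 1288.9 N
C = 71.0/10.5 = 6.7619; K_W = (4C−1)/(4C−4)+0.615/C = 1.2211
τ_max = K_W·8FD/(πd³) = 1.2211·201.3 = 245.82 MPa
τ_max ≤ 262 MPa → acceptable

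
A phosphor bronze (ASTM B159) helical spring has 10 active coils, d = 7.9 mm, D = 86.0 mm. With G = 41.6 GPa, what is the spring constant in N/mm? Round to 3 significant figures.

3.18 N/mm

k = Gd⁴/(8D³N_a) = (41.6×10³ × 7.9⁴) / (8 × 86.0³ × 10)
  = 1.62032e+08 / 5.08845e+07 = 3.1843 N/mm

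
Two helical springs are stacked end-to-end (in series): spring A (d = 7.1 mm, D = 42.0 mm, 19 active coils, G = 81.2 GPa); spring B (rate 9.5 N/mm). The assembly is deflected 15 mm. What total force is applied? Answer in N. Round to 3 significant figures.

93.8 N

k_A = Gd⁴/(8D³N_a) = (81.2×10³)(7.1⁴)/(8·42.0³·19) = 18.323 N/mm
Series: 1/k_eq = 1/18.323 + 1/9.5 = 0.15984; k_eq = 6.2563 N/mm
F = k_eq·δ = 6.2563·15 = 93.844 N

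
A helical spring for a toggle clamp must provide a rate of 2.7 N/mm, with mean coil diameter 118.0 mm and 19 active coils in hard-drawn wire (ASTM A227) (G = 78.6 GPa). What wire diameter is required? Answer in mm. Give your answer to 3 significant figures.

d = (8D³N_a·k / G)^(1/4) = (8·118.0³·19·2.7 / (78.6×10³))^0.25
  = (8578.9)^0.25 = 9.6240 mm

9.62 mm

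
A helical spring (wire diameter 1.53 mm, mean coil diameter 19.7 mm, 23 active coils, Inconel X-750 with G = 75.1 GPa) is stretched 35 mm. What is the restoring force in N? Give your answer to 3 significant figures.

k = Gd⁴/(8D³N_a) = (75.1×10³)(1.53⁴)/(8·19.7³·23) = 0.29254 N/mm
F = k·δ = 0.29254 × 35 = 10.239 N

10.2 N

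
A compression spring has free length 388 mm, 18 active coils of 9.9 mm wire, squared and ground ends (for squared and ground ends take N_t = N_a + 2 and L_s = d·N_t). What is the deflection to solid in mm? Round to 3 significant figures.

190 mm

N_t = 20; L_s = 9.9·20 = 198 mm
δ_solid = L₀ − L_s = 388 − 198 = 190 mm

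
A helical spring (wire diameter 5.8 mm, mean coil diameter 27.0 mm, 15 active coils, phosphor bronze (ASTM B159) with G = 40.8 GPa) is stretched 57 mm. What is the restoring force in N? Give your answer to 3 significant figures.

1110 N

k = Gd⁴/(8D³N_a) = (40.8×10³)(5.8⁴)/(8·27.0³·15) = 19.548 N/mm
F = k·δ = 19.548 × 57 = 1114.2 N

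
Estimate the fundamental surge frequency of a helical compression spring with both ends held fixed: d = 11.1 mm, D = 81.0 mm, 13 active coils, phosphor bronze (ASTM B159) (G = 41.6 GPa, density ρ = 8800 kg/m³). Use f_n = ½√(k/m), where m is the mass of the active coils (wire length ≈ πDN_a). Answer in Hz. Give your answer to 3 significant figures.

31.8 Hz

k = Gd⁴/(8D³N_a) = (41.6×10³)(11.1⁴)/(8·81.0³·13) = 11.426 N/mm = 11426 N/m
Wire length L = πDN_a = π·81.0·13 = 3308.1 mm
m = ρ·(πd²/4)·L = 8800 × 96.769×10⁻⁶ m² × 3.3081 m = 2.8171 kg
f_n = ½√(k/m) = 0.5·√(11426/2.8171) = 0.5·√(4056) = 31.843 Hz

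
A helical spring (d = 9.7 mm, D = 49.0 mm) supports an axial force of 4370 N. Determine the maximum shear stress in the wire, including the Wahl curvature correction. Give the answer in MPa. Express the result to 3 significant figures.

Spring index C = D/d = 49.0/9.7 = 5.0515
K_W = (4C−1)/(4C−4) + 0.615/C = 19.206/16.206 + 0.1217 = 1.3069
τ₀ = 8FD/(πd³) = 8·4370·49.0/(π·9.7³) = 1.71304e+06/2867.2 = 597.45 MPa
τ_max = K·τ₀ = 1.3069 × 597.45 = 780.78 MPa

781 MPa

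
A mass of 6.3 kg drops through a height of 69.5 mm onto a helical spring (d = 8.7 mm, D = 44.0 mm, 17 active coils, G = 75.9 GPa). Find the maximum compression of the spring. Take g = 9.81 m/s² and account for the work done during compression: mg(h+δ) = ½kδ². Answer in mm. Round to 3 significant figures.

k = Gd⁴/(8D³N_a) = (75.9×10³)(8.7⁴)/(8·44.0³·17) = 37.534 N/mm
W = mg = 6.3 × 9.81 = 61.803 N
½kδ² − Wδ − Wh = 0 → δ = (W + √(W² + 2kWh))/k
δ = (61.803 + √(3819.6 + 322438))/37.534 = (61.803 + 571.19)/37.534 = 16.865 mm

16.9 mm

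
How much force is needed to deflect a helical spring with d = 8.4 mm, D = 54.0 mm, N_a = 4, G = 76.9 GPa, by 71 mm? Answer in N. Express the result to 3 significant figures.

5390 N

k = Gd⁴/(8D³N_a) = (76.9×10³)(8.4⁴)/(8·54.0³·4) = 75.982 N/mm
F = k·δ = 75.982 × 71 = 5394.7 N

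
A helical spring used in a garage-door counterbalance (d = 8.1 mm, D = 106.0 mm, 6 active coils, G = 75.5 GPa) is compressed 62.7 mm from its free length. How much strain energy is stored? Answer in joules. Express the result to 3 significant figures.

k = Gd⁴/(8D³N_a) = (75.5×10³)(8.1⁴)/(8·106.0³·6) = 5.685 N/mm
U = ½kδ² = 0.5 × 5.685 × 62.7² = 11175 N·mm = 11.175 J

11.2 J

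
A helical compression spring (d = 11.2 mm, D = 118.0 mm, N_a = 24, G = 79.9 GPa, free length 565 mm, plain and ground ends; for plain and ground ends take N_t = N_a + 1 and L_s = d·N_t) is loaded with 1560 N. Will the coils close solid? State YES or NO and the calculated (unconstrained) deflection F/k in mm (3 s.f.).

k = Gd⁴/(8D³N_a) = (79.9×10³)(11.2⁴)/(8·118.0³·24) = 3.9854 N/mm
N_t = 25; L_s = 11.2·25 = 280 mm; δ_solid = L₀ − L_s = 565 − 280 = 285 mm
δ = F/k = 1560/3.9854 = 391.43 mm
δ ≥ δ_solid → spring goes solid

YES, δ = 391 mm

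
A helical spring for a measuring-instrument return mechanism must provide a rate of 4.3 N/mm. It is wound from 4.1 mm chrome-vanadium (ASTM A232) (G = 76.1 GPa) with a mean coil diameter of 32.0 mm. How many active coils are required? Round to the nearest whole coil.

19

N_a = Gd⁴/(8D³k) = (76.1×10³ × 4.1⁴)/(8 × 32.0³ × 4.3)
    = 2.1504e+07 / 1.12722e+06 = 19.08 → 19 coils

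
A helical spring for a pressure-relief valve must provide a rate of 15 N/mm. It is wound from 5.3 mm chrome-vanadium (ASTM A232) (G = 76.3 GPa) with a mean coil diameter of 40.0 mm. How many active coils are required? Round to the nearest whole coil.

8

N_a = Gd⁴/(8D³k) = (76.3×10³ × 5.3⁴)/(8 × 40.0³ × 15)
    = 6.02044e+07 / 7.68e+06 = 7.839 → 8 coils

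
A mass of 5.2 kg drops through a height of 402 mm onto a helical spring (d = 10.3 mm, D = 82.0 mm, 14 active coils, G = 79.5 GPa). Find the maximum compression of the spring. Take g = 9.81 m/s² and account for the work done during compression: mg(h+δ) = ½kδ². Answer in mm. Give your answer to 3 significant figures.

k = Gd⁴/(8D³N_a) = (79.5×10³)(10.3⁴)/(8·82.0³·14) = 14.49 N/mm
W = mg = 5.2 × 9.81 = 51.012 N
½kδ² − Wδ − Wh = 0 → δ = (W + √(W² + 2kWh))/k
δ = (51.012 + √(2602.2 + 594271))/14.49 = (51.012 + 772.58)/14.49 = 56.84 mm

56.8 mm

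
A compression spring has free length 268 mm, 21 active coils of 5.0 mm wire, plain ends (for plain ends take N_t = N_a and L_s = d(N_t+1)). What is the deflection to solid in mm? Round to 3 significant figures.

158 mm

N_t = 21; L_s = 5.0·22 = 110 mm
δ_solid = L₀ − L_s = 268 − 110 = 158 mm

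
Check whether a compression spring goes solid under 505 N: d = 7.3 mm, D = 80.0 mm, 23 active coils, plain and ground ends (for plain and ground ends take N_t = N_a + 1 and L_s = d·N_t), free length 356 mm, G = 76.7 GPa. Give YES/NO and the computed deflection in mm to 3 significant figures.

k = Gd⁴/(8D³N_a) = (76.7×10³)(7.3⁴)/(8·80.0³·23) = 2.3121 N/mm
N_t = 24; L_s = 7.3·24 = 175.2 mm; δ_solid = L₀ − L_s = 356 − 175.2 = 180.8 mm
δ = F/k = 505/2.3121 = 218.42 mm
δ ≥ δ_solid → spring goes solid

YES, δ = 218 mm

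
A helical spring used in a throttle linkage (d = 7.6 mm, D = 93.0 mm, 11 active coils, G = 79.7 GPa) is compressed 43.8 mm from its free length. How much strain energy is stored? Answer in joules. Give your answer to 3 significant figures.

3.60 J

k = Gd⁴/(8D³N_a) = (79.7×10³)(7.6⁴)/(8·93.0³·11) = 3.7565 N/mm
U = ½kδ² = 0.5 × 3.7565 × 43.8² = 3603.3 N·mm = 3.6033 J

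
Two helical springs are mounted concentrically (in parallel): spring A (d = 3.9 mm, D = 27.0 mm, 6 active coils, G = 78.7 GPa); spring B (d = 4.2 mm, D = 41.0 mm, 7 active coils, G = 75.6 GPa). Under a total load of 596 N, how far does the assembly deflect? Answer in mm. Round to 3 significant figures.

k_A = Gd⁴/(8D³N_a) = (78.7×10³)(3.9⁴)/(8·27.0³·6) = 19.271 N/mm
k_B = Gd⁴/(8D³N_a) = (75.6×10³)(4.2⁴)/(8·41.0³·7) = 6.0951 N/mm
Parallel: k_eq = 19.271 + 6.0951 = 25.366 N/mm
δ = F/k_eq = 596/25.366 = 23.496 mm

23.5 mm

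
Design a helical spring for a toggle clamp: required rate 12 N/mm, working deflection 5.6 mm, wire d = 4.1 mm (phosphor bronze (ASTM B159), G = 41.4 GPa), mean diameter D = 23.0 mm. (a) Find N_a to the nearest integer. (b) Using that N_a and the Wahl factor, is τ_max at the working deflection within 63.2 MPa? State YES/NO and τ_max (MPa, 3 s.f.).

N_a = Gd⁴/(8D³k) = (41.4×10³)(4.1⁴)/(8·23.0³·12) = 10.02 → N_a = 10
Actual rate k = Gd⁴/(8D³·10) = 12.019 N/mm
Working load F = kδ = 12.019·5.6 = 67.305 N
C = 23.0/4.1 = 5.6098; K_W = (4C−1)/(4C−4)+0.615/C = 1.2723
τ_max = K_W·8FD/(πd³) = 1.2723·57.196 = 72.772 MPa
τ_max > 63.2 MPa → exceeds allowable

(a) 10 coils; (b) NO, τ_max = 72.8 MPa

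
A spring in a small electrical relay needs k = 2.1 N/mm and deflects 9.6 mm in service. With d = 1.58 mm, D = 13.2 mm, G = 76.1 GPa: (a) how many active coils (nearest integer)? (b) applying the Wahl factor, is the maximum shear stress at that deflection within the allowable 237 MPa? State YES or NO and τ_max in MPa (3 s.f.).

N_a = Gd⁴/(8D³k) = (76.1×10³)(1.58⁴)/(8·13.2³·2.1) = 12.27 → N_a = 12
Actual rate k = Gd⁴/(8D³·12) = 2.1479 N/mm
Working load F = kδ = 2.1479·9.6 = 20.62 N
C = 13.2/1.58 = 8.3544; K_W = (4C−1)/(4C−4)+0.615/C = 1.1756
τ_max = K_W·8FD/(πd³) = 1.1756·175.73 = 206.58 MPa
τ_max ≤ 237 MPa → acceptable

(a) 12 coils; (b) YES, τ_max = 207 MPa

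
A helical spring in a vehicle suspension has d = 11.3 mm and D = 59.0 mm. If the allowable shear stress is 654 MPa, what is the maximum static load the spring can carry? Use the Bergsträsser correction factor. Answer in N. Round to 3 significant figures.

4910 N

C = D/d = 59.0/11.3 = 5.2212
K_B = (4C+2)/(4C−3) = 22.885/17.885 = 1.2796
τ_max = K·8FD/(πd³) → F_max = τ_allow·πd³/(8DK)
F_max = 654·π·11.3³/(8·59.0·1.2796) = 2.9646e+06/603.95 = 4908.6 N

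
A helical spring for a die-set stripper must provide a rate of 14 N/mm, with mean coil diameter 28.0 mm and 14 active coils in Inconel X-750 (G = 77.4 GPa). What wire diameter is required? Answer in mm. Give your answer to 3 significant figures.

4.59 mm

d = (8D³N_a·k / G)^(1/4) = (8·28.0³·14·14 / (77.4×10³))^0.25
  = (444.71)^0.25 = 4.5922 mm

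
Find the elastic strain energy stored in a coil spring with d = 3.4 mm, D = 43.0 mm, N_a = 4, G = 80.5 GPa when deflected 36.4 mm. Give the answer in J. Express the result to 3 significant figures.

2.80 J

k = Gd⁴/(8D³N_a) = (80.5×10³)(3.4⁴)/(8·43.0³·4) = 4.2282 N/mm
U = ½kδ² = 0.5 × 4.2282 × 36.4² = 2801.1 N·mm = 2.8011 J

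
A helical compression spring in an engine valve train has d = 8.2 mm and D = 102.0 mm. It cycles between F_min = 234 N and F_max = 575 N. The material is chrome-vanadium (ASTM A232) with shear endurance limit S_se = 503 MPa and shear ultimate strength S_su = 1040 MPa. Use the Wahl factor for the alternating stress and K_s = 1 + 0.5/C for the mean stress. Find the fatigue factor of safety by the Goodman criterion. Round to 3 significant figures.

C = D/d = 102.0/8.2 = 12.4390; K_W = (4C−1)/(4C−4)+0.615/C = 1.1150; K_s = 1+0.5/C = 1.0402
F_a = (F_max−F_min)/2 = 170.5 N; F_m = (F_max+F_min)/2 = 404.5 N
τ_a = K_W·8F_aD/(πd³) = 1.1150 × 80.32 = 89.557 MPa
τ_m = K_s·8F_mD/(πd³) = 1.0402 × 190.55 = 198.21 MPa
Goodman: 1/n_f = τ_a/S_se + τ_m/S_su = 89.557/503 + 198.21/1040 = 0.17805 + 0.19059 = 0.36864
n_f = 1/0.36864 = 2.713

2.71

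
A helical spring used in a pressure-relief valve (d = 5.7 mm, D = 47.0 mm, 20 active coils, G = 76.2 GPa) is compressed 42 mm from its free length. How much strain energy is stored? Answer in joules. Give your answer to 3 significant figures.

4.27 J

k = Gd⁴/(8D³N_a) = (76.2×10³)(5.7⁴)/(8·47.0³·20) = 4.8422 N/mm
U = ½kδ² = 0.5 × 4.8422 × 42² = 4270.8 N·mm = 4.2708 J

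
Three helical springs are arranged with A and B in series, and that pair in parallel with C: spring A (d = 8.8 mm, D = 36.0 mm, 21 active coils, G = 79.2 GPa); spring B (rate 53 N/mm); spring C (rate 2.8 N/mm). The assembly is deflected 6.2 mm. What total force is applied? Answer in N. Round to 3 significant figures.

193 N

k_A = Gd⁴/(8D³N_a) = (79.2×10³)(8.8⁴)/(8·36.0³·21) = 60.595 N/mm
Springs A,B series: k_AB = 1/(1/60.595+1/53) = 28.272 N/mm; parallel with C: k_eq = 28.272+2.8 = 31.072 N/mm
F = k_eq·δ = 31.072·6.2 = 192.65 N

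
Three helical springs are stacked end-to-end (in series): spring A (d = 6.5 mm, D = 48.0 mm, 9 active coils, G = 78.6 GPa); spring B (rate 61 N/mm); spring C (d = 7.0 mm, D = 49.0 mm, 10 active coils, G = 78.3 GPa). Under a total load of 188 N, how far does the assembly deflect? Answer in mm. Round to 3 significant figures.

23.2 mm

k_A = Gd⁴/(8D³N_a) = (78.6×10³)(6.5⁴)/(8·48.0³·9) = 17.621 N/mm
k_C = Gd⁴/(8D³N_a) = (78.3×10³)(7.0⁴)/(8·49.0³·10) = 19.974 N/mm
Series: 1/k_eq = 1/17.621 + 1/61 + 1/19.974 = 0.12321; k_eq = 8.1163 N/mm
δ = F/k_eq = 188/8.1163 = 23.163 mm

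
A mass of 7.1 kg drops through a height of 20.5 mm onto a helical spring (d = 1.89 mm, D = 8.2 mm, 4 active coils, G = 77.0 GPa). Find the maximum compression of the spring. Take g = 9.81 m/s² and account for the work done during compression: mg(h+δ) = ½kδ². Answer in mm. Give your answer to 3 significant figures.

k = Gd⁴/(8D³N_a) = (77.0×10³)(1.89⁴)/(8·8.2³·4) = 55.686 N/mm
W = mg = 7.1 × 9.81 = 69.651 N
½kδ² − Wδ − Wh = 0 → δ = (W + √(W² + 2kWh))/k
δ = (69.651 + √(4851.3 + 159022))/55.686 = (69.651 + 404.81)/55.686 = 8.5203 mm

8.52 mm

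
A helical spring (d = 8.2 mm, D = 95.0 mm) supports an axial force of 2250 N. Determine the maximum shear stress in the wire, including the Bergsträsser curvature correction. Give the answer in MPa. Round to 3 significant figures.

1100 MPa

Spring index C = D/d = 95.0/8.2 = 11.5854
K_B = (4C+2)/(4C−3) = 48.341/43.341 = 1.1154
τ₀ = 8FD/(πd³) = 8·2250·95.0/(π·8.2³) = 1.71e+06/1732.2 = 987.2 MPa
τ_max = K·τ₀ = 1.1154 × 987.2 = 1101.1 MPa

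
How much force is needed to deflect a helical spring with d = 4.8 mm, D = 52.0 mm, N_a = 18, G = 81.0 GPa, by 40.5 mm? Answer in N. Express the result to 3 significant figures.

86.0 N

k = Gd⁴/(8D³N_a) = (81.0×10³)(4.8⁴)/(8·52.0³·18) = 2.1236 N/mm
F = k·δ = 2.1236 × 40.5 = 86.007 N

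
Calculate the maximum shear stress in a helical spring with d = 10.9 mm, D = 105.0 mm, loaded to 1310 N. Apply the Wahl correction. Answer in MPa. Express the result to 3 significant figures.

Spring index C = D/d = 105.0/10.9 = 9.6330
K_W = (4C−1)/(4C−4) + 0.615/C = 37.532/34.532 + 0.0638 = 1.1507
τ₀ = 8FD/(πd³) = 8·1310·105.0/(π·10.9³) = 1.1004e+06/4068.5 = 270.47 MPa
τ_max = K·τ₀ = 1.1507 × 270.47 = 311.24 MPa

311 MPa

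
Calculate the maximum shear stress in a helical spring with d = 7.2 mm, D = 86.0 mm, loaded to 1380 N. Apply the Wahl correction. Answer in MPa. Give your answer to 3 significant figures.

907 MPa

Spring index C = D/d = 86.0/7.2 = 11.9444
K_W = (4C−1)/(4C−4) + 0.615/C = 46.778/43.778 + 0.0515 = 1.1200
τ₀ = 8FD/(πd³) = 8·1380·86.0/(π·7.2³) = 949440/1172.6 = 809.69 MPa
τ_max = K·τ₀ = 1.1200 × 809.69 = 906.87 MPa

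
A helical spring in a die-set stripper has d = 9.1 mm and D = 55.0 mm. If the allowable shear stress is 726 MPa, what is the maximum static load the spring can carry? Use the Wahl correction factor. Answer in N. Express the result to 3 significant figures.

C = D/d = 55.0/9.1 = 6.0440
K_W = (4C−1)/(4C−4) + 0.615/C = 23.176/20.176 + 0.1018 = 1.2504
τ_max = K·8FD/(πd³) → F_max = τ_allow·πd³/(8DK)
F_max = 726·π·9.1³/(8·55.0·1.2504) = 1.7187e+06/550.2 = 3123.9 N

3120 N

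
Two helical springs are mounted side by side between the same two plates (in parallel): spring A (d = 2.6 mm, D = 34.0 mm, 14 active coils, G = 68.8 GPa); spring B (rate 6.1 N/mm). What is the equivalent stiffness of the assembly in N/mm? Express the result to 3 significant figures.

k_A = Gd⁴/(8D³N_a) = (68.8×10³)(2.6⁴)/(8·34.0³·14) = 0.71421 N/mm
Parallel: k_eq = 0.71421 + 6.1 = 6.8142 N/mm

6.81 N/mm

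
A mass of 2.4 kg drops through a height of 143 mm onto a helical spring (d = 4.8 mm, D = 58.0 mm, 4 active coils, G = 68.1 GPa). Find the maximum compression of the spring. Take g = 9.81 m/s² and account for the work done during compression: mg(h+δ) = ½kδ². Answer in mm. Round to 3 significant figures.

k = Gd⁴/(8D³N_a) = (68.1×10³)(4.8⁴)/(8·58.0³·4) = 5.79 N/mm
W = mg = 2.4 × 9.81 = 23.544 N
½kδ² − Wδ − Wh = 0 → δ = (W + √(W² + 2kWh))/k
δ = (23.544 + √(554.32 + 38987.4))/5.79 = (23.544 + 198.85)/5.79 = 38.41 mm

38.4 mm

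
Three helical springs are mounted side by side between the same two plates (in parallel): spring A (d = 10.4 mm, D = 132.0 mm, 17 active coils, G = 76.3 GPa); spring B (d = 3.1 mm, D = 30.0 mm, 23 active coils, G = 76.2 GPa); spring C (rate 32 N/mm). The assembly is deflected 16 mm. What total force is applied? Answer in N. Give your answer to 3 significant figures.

580 N

k_A = Gd⁴/(8D³N_a) = (76.3×10³)(10.4⁴)/(8·132.0³·17) = 2.8536 N/mm
k_B = Gd⁴/(8D³N_a) = (76.2×10³)(3.1⁴)/(8·30.0³·23) = 1.4165 N/mm
Parallel: k_eq = 2.8536 + 1.4165 + 32 = 36.27 N/mm
F = k_eq·δ = 36.27·16 = 580.32 N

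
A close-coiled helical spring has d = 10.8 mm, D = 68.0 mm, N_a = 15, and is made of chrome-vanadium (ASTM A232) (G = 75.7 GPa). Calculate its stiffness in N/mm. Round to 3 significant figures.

k = Gd⁴/(8D³N_a) = (75.7×10³ × 10.8⁴) / (8 × 68.0³ × 15)
  = 1.02989e+09 / 3.77318e+07 = 27.295 N/mm

27.3 N/mm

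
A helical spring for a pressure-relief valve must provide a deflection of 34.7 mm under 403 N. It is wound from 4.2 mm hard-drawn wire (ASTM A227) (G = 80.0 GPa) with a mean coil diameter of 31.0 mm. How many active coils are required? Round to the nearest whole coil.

Required rate k = F/δ = 403/34.7 = 11.614 N/mm
N_a = Gd⁴/(8D³k) = (80.0×10³ × 4.2⁴)/(8 × 31.0³ × 11.614)
    = 2.48936e+07 / 2.7679e+06 = 8.994 → 9 coils

9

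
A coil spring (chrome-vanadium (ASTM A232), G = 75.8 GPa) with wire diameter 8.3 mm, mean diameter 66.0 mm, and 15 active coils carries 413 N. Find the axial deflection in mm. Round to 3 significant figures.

k = Gd⁴/(8D³N_a) = (75.8×10³)(8.3⁴)/(8·66.0³·15) = 10.427 N/mm
δ = F/k = 413 / 10.427 = 39.608 mm

39.6 mm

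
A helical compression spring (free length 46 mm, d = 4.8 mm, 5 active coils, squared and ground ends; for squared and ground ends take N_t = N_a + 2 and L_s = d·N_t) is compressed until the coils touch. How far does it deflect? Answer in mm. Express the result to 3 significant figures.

12.4 mm

N_t = 7; L_s = 4.8·7 = 33.6 mm
δ_solid = L₀ − L_s = 46 − 33.6 = 12.4 mm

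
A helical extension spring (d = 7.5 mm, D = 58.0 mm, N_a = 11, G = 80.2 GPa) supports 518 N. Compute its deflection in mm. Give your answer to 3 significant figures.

35.0 mm

k = Gd⁴/(8D³N_a) = (80.2×10³)(7.5⁴)/(8·58.0³·11) = 14.779 N/mm
δ = F/k = 518 / 14.779 = 35.049 mm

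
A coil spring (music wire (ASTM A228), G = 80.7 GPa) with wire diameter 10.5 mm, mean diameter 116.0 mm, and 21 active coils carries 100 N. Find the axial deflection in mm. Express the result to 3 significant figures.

k = Gd⁴/(8D³N_a) = (80.7×10³)(10.5⁴)/(8·116.0³·21) = 3.7407 N/mm
δ = F/k = 100 / 3.7407 = 26.733 mm

26.7 mm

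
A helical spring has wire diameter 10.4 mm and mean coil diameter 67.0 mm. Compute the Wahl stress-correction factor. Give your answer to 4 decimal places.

C = D/d = 67.0/10.4 = 6.4423
K_W = (4C−1)/(4C−4) + 0.615/C = 24.769/21.769 + 0.0955 = 1.2333

1.2333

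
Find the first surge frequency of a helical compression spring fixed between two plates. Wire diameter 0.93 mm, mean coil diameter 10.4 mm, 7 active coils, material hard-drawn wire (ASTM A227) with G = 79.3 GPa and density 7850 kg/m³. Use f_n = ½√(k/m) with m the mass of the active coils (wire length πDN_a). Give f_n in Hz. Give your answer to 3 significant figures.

k = Gd⁴/(8D³N_a) = (79.3×10³)(0.93⁴)/(8·10.4³·7) = 0.94171 N/mm = 941.71 N/m
Wire length L = πDN_a = π·10.4·7 = 228.71 mm
m = ρ·(πd²/4)·L = 7850 × 0.67929×10⁻⁶ m² × 0.22871 m = 0.0012196 kg
f_n = ½√(k/m) = 0.5·√(941.71/0.0012196) = 0.5·√(7.7217e+05) = 439.36 Hz

439 Hz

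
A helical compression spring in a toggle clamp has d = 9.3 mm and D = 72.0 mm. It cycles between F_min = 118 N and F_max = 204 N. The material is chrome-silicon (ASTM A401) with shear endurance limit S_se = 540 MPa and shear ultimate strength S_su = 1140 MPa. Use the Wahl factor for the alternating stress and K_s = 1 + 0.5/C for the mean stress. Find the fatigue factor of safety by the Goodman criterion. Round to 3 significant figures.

17.9

C = D/d = 72.0/9.3 = 7.7419; K_W = (4C−1)/(4C−4)+0.615/C = 1.1907; K_s = 1+0.5/C = 1.0646
F_a = (F_max−F_min)/2 = 43 N; F_m = (F_max+F_min)/2 = 161 N
τ_a = K_W·8F_aD/(πd³) = 1.1907 × 9.8015 = 11.67 MPa
τ_m = K_s·8F_mD/(πd³) = 1.0646 × 36.699 = 39.069 MPa
Goodman: 1/n_f = τ_a/S_se + τ_m/S_su = 11.67/540 + 39.069/1140 = 0.02161 + 0.03427 = 0.055883
n_f = 1/0.055883 = 17.89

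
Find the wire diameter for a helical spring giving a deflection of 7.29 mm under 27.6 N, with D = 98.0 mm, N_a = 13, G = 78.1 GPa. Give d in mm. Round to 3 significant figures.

Required rate k = F/δ = 27.6/7.29 = 3.786 N/mm
d = (8D³N_a·k / G)^(1/4) = (8·98.0³·13·3.786 / (78.1×10³))^0.25
  = (4745.1)^0.25 = 8.2997 mm

8.30 mm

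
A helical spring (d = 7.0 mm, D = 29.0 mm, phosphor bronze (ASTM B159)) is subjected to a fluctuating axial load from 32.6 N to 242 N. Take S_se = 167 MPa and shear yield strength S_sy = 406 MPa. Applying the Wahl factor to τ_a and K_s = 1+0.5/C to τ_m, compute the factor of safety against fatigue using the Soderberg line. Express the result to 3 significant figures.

3.72

C = D/d = 29.0/7.0 = 4.1429; K_W = (4C−1)/(4C−4)+0.615/C = 1.3871; K_s = 1+0.5/C = 1.1207
F_a = (F_max−F_min)/2 = 104.7 N; F_m = (F_max+F_min)/2 = 137.3 N
τ_a = K_W·8F_aD/(πd³) = 1.3871 × 22.542 = 31.268 MPa
τ_m = K_s·8F_mD/(πd³) = 1.1207 × 29.561 = 33.128 MPa
Soderberg: 1/n_f = τ_a/S_se + τ_m/S_sy = 31.268/167 + 33.128/406 = 0.18723 + 0.08160 = 0.26883
n_f = 1/0.26883 = 3.72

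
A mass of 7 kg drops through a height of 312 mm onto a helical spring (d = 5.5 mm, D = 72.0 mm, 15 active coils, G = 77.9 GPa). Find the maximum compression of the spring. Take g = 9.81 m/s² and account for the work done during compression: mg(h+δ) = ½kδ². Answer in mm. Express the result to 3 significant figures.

213 mm

k = Gd⁴/(8D³N_a) = (77.9×10³)(5.5⁴)/(8·72.0³·15) = 1.5915 N/mm
W = mg = 7 × 9.81 = 68.67 N
½kδ² − Wδ − Wh = 0 → δ = (W + √(W² + 2kWh))/k
δ = (68.67 + √(4715.6 + 68196.3))/1.5915 = (68.67 + 270.02)/1.5915 = 212.81 mm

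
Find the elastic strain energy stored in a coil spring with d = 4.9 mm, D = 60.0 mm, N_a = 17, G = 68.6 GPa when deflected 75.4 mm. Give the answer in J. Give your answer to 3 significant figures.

3.83 J

k = Gd⁴/(8D³N_a) = (68.6×10³)(4.9⁴)/(8·60.0³·17) = 1.3462 N/mm
U = ½kδ² = 0.5 × 1.3462 × 75.4² = 3826.7 N·mm = 3.8267 J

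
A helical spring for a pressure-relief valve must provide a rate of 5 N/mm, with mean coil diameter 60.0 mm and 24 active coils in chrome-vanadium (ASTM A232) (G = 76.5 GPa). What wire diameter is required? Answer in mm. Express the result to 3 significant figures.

d = (8D³N_a·k / G)^(1/4) = (8·60.0³·24·5 / (76.5×10³))^0.25
  = (2710.6)^0.25 = 7.2155 mm

7.22 mm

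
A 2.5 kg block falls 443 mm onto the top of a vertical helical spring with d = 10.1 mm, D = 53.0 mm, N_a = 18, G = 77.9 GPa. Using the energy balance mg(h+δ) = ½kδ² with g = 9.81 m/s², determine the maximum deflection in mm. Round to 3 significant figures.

k = Gd⁴/(8D³N_a) = (77.9×10³)(10.1⁴)/(8·53.0³·18) = 37.812 N/mm
W = mg = 2.5 × 9.81 = 24.525 N
½kδ² − Wδ − Wh = 0 → δ = (W + √(W² + 2kWh))/k
δ = (24.525 + √(601.48 + 821629))/37.812 = (24.525 + 906.77)/37.812 = 24.629 mm

24.6 mm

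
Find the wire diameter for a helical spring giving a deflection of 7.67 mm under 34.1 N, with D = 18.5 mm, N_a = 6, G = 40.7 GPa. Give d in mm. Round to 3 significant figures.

2.40 mm

Required rate k = F/δ = 34.1/7.67 = 4.4459 N/mm
d = (8D³N_a·k / G)^(1/4) = (8·18.5³·6·4.4459 / (40.7×10³))^0.25
  = (33.199)^0.25 = 2.4004 mm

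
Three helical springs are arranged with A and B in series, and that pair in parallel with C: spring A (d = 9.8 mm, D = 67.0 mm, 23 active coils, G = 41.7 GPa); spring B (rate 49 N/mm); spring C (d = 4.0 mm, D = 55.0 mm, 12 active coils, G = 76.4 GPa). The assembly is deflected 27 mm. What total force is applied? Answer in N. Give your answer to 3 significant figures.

197 N

k_A = Gd⁴/(8D³N_a) = (41.7×10³)(9.8⁴)/(8·67.0³·23) = 6.9502 N/mm
k_C = Gd⁴/(8D³N_a) = (76.4×10³)(4.0⁴)/(8·55.0³·12) = 1.2245 N/mm
Springs A,B series: k_AB = 1/(1/6.9502+1/49) = 6.0868 N/mm; parallel with C: k_eq = 6.0868+1.2245 = 7.3114 N/mm
F = k_eq·δ = 7.3114·27 = 197.41 N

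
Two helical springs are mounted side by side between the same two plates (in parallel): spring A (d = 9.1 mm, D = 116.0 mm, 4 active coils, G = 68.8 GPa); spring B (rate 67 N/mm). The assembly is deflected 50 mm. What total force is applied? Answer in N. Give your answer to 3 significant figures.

3820 N

k_A = Gd⁴/(8D³N_a) = (68.8×10³)(9.1⁴)/(8·116.0³·4) = 9.4456 N/mm
Parallel: k_eq = 9.4456 + 67 = 76.446 N/mm
F = k_eq·δ = 76.446·50 = 3822.3 N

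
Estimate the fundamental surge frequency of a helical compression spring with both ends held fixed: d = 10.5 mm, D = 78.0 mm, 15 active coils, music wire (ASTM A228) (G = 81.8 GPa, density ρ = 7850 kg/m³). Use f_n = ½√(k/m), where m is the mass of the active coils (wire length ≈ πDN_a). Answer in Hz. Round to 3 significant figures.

41.8 Hz

k = Gd⁴/(8D³N_a) = (81.8×10³)(10.5⁴)/(8·78.0³·15) = 17.46 N/mm = 17460 N/m
Wire length L = πDN_a = π·78.0·15 = 3675.7 mm
m = ρ·(πd²/4)·L = 7850 × 86.59×10⁻⁶ m² × 3.6757 m = 2.4985 kg
f_n = ½√(k/m) = 0.5·√(17460/2.4985) = 0.5·√(6988.3) = 41.798 Hz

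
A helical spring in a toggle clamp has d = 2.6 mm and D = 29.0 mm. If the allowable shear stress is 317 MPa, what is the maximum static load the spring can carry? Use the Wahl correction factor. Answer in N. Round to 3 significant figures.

66.8 N

C = D/d = 29.0/2.6 = 11.1538
K_W = (4C−1)/(4C−4) + 0.615/C = 43.615/40.615 + 0.0551 = 1.1290
τ_max = K·8FD/(πd³) → F_max = τ_allow·πd³/(8DK)
F_max = 317·π·2.6³/(8·29.0·1.1290) = 17504/261.93 = 66.826 N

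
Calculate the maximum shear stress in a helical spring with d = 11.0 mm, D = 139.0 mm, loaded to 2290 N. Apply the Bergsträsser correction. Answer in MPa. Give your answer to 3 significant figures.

673 MPa

Spring index C = D/d = 139.0/11.0 = 12.6364
K_B = (4C+2)/(4C−3) = 52.545/47.545 = 1.1052
τ₀ = 8FD/(πd³) = 8·2290·139.0/(π·11.0³) = 2.54648e+06/4181.5 = 608.99 MPa
τ_max = K·τ₀ = 1.1052 × 608.99 = 673.04 MPa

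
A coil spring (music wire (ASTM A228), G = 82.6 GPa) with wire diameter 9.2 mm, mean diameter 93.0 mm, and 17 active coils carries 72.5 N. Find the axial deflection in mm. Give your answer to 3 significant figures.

k = Gd⁴/(8D³N_a) = (82.6×10³)(9.2⁴)/(8·93.0³·17) = 5.4093 N/mm
δ = F/k = 72.5 / 5.4093 = 13.403 mm

13.4 mm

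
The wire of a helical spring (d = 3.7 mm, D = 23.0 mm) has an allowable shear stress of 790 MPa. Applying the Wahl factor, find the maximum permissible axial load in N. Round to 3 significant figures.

550 N

C = D/d = 23.0/3.7 = 6.2162
K_W = (4C−1)/(4C−4) + 0.615/C = 23.865/20.865 + 0.0989 = 1.2427
τ_max = K·8FD/(πd³) → F_max = τ_allow·πd³/(8DK)
F_max = 790·π·3.7³/(8·23.0·1.2427) = 1.2571e+05/228.66 = 549.78 N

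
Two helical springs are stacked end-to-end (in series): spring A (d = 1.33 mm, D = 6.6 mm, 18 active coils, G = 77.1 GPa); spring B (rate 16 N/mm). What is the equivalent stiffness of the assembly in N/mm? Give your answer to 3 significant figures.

4.27 N/mm

k_A = Gd⁴/(8D³N_a) = (77.1×10³)(1.33⁴)/(8·6.6³·18) = 5.8273 N/mm
Series: 1/k_eq = 1/5.8273 + 1/16 = 0.23411; k_eq = 4.2716 N/mm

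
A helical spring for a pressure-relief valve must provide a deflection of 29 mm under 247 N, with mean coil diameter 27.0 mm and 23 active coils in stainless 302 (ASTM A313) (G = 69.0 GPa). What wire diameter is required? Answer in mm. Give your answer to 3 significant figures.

Required rate k = F/δ = 247/29 = 8.5172 N/mm
d = (8D³N_a·k / G)^(1/4) = (8·27.0³·23·8.5172 / (69.0×10³))^0.25
  = (447.05)^0.25 = 4.5982 mm

4.60 mm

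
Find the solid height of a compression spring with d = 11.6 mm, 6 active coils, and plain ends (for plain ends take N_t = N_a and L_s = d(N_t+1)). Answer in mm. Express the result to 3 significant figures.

81.2 mm

plain ends: N_t = N_a = 6
L_s = d·(N_t+1) = 11.6 × 7 = 81.2 mm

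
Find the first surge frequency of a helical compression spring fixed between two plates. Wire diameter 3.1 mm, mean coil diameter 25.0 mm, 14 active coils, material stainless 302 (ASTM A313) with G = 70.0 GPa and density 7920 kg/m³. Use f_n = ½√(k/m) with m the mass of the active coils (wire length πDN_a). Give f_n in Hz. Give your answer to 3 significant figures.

119 Hz

k = Gd⁴/(8D³N_a) = (70.0×10³)(3.1⁴)/(8·25.0³·14) = 3.6941 N/mm = 3694.1 N/m
Wire length L = πDN_a = π·25.0·14 = 1099.6 mm
m = ρ·(πd²/4)·L = 7920 × 7.5477×10⁻⁶ m² × 1.0996 m = 0.065729 kg
f_n = ½√(k/m) = 0.5·√(3694.1/0.065729) = 0.5·√(56202) = 118.53 Hz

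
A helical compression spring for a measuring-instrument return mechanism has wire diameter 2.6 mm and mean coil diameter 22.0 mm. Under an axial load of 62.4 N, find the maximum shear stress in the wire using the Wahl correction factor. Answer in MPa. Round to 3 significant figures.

Spring index C = D/d = 22.0/2.6 = 8.4615
K_W = (4C−1)/(4C−4) + 0.615/C = 32.846/29.846 + 0.0727 = 1.1732
τ₀ = 8FD/(πd³) = 8·62.4·22.0/(π·2.6³) = 10982.4/55.217 = 198.9 MPa
τ_max = K·τ₀ = 1.1732 × 198.9 = 233.34 MPa

233 MPa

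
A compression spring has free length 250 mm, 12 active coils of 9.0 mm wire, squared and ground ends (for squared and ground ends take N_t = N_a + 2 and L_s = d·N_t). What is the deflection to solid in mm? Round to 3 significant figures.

124 mm

N_t = 14; L_s = 9.0·14 = 126 mm
δ_solid = L₀ − L_s = 250 − 126 = 124 mm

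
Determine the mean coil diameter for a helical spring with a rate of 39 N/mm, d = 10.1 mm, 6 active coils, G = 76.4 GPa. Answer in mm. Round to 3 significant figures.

D = (Gd⁴/(8N_a·k))^(1/3) = (76.4×10³·10.1⁴/(8·6·39))^(1/3)
  = (424691)^(1/3) = 75.1665 mm

75.2 mm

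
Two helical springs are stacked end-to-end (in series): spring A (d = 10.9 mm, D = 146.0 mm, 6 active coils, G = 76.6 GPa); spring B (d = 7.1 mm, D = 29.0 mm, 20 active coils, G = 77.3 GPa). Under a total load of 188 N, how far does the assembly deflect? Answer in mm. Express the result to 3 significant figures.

k_A = Gd⁴/(8D³N_a) = (76.6×10³)(10.9⁴)/(8·146.0³·6) = 7.2383 N/mm
k_B = Gd⁴/(8D³N_a) = (77.3×10³)(7.1⁴)/(8·29.0³·20) = 50.338 N/mm
Series: 1/k_eq = 1/7.2383 + 1/50.338 = 0.15802; k_eq = 6.3283 N/mm
δ = F/k_eq = 188/6.3283 = 29.708 mm

29.7 mm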